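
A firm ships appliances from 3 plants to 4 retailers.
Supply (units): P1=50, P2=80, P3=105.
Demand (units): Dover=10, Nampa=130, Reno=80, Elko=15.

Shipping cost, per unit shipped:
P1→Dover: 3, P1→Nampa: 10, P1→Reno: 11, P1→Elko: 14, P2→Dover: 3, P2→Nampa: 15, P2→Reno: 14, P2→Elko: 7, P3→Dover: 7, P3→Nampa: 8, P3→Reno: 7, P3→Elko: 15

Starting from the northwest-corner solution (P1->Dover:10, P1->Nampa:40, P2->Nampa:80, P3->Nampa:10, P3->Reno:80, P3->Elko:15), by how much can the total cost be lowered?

Current plan cost = 10·3 + 40·10 + 80·15 + 10·8 + 80·7 + 15·15 = 2495.
Optimal plan:
  P1→Nampa: 50 units
  P2→Dover: 10 units
  P2→Nampa: 55 units
  P2→Elko: 15 units
  P3→Nampa: 25 units
  P3→Reno: 80 units
Optimal cost = 2220.
Saving = 2495 − 2220 = 275.

275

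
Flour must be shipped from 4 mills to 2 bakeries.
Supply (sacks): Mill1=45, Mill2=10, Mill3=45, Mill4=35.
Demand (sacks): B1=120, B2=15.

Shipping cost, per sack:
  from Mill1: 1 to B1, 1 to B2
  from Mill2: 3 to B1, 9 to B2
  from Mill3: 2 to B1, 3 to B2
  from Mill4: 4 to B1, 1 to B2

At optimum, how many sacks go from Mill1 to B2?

Optimal shipments:
  Mill1->B1: 45 × 1 = 45
  Mill2->B1: 10 × 3 = 30
  Mill3->B1: 45 × 2 = 90
  Mill4->B1: 20 × 4 = 80
  Mill4->B2: 15 × 1 = 15
Total cost = 260.
The route Mill1→B2 is not used.

0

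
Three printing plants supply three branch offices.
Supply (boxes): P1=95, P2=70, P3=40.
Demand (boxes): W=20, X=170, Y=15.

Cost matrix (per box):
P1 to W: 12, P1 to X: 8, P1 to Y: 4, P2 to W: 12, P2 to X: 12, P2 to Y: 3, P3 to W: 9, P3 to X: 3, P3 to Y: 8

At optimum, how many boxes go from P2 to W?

Solving gives:
  P1 to X: 95 boxes
  P2 to W: 20 boxes
  P2 to X: 35 boxes
  P2 to Y: 15 boxes
  P3 to X: 40 boxes
Total cost = 1585.
So P2→W carries 20 boxes.

20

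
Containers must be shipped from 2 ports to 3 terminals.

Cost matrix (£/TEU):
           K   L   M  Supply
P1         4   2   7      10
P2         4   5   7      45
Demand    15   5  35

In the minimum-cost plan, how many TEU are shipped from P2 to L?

Solving gives:
  P1–K: 5 TEU
  P1–L: 5 TEU
  P2–K: 10 TEU
  P2–M: 35 TEU
Total cost = £315.
The route P2→L is not used.

0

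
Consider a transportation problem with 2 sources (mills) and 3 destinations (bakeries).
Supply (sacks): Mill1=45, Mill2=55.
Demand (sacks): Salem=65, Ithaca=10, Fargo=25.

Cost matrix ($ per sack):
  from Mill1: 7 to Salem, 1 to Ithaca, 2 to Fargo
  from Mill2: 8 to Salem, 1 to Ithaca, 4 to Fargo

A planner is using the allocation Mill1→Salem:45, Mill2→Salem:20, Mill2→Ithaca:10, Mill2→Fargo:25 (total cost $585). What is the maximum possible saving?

Current plan cost = 45·7 + 20·8 + 10·1 + 25·4 = $585.
Optimal plan:
  Mill1->Salem: 20 × $7 = $140
  Mill1->Fargo: 25 × $2 = $50
  Mill2->Salem: 45 × $8 = $360
  Mill2->Ithaca: 10 × $1 = $10
Optimal cost = $560.
Saving = 585 − 560 = $25.

25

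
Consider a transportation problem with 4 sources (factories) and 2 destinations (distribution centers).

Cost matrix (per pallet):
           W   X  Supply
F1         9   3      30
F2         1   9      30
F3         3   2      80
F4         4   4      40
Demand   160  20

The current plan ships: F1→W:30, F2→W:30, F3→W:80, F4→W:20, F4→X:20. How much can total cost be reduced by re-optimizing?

120

Current plan cost = 30·9 + 30·1 + 80·3 + 20·4 + 20·4 = 700.
Optimal plan:
  F1->W: 10 pallets
  F1->X: 20 pallets
  F2->W: 30 pallets
  F3->W: 80 pallets
  F4->W: 40 pallets
Optimal cost = 580.
Saving = 700 − 580 = 120.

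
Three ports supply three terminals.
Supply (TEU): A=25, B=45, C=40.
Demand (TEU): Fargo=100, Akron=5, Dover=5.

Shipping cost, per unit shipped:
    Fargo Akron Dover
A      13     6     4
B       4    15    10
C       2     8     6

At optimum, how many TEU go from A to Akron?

5

Optimal shipments:
  A→Fargo: 15 × 13 = 195
  A→Akron: 5 × 6 = 30
  A→Dover: 5 × 4 = 20
  B→Fargo: 45 × 4 = 180
  C→Fargo: 40 × 2 = 80
Total cost = 505.
So A→Akron carries 5 TEU.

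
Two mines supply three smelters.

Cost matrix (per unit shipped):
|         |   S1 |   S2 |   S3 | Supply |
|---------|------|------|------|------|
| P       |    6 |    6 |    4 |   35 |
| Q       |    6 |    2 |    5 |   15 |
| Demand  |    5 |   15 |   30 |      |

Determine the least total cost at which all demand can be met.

One minimum-cost allocation:
  P→S1: 5 tons
  P→S3: 30 tons
  Q→S2: 15 tons
Total cost = 180.
(Supply check: P ships 35; Q ships 15.)

180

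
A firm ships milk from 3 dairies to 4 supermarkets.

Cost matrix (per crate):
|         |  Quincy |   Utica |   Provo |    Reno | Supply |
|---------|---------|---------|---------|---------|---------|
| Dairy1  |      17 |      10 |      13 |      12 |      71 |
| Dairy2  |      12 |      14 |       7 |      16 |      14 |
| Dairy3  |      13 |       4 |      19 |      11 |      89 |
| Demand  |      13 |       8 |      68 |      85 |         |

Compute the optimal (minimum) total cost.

1953

An optimal shipping plan:
  Dairy1–Provo: 54 × 13 = 702
  Dairy1–Reno: 17 × 12 = 204
  Dairy2–Provo: 14 × 7 = 98
  Dairy3–Quincy: 13 × 13 = 169
  Dairy3–Utica: 8 × 4 = 32
  Dairy3–Reno: 68 × 11 = 748
Total = 702 + 204 + 98 + 169 + 32 + 748 = 1953.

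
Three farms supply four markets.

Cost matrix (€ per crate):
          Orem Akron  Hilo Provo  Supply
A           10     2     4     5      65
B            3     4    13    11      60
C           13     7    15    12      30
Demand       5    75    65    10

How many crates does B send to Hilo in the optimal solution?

0

Optimal shipments:
  A to Hilo: 65 × €4 = €260
  B to Orem: 5 × €3 = €15
  B to Akron: 55 × €4 = €220
  C to Akron: 20 × €7 = €140
  C to Provo: 10 × €12 = €120
Total cost = €755.
The route B→Hilo is not used.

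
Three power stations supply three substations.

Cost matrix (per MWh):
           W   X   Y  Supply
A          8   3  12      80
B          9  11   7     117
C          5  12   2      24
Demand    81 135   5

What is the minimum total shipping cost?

1508

A cheapest plan:
  A to X: 80 × 3 = 240
  B to W: 62 × 9 = 558
  B to X: 55 × 11 = 605
  C to W: 19 × 5 = 95
  C to Y: 5 × 2 = 10
Total = 240 + 558 + 605 + 95 + 10 = 1508.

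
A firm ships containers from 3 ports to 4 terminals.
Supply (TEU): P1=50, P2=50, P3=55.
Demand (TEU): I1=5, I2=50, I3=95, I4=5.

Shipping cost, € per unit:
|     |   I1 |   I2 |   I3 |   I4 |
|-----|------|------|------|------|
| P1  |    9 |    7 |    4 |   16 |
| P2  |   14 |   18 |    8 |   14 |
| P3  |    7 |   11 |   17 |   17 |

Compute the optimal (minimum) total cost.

1215

One minimum-cost allocation:
  P1–I3: 50 × €4 = €200
  P2–I3: 45 × €8 = €360
  P2–I4: 5 × €14 = €70
  P3–I1: 5 × €7 = €35
  P3–I2: 50 × €11 = €550
Total = 200 + 360 + 70 + 35 + 550 = €1215.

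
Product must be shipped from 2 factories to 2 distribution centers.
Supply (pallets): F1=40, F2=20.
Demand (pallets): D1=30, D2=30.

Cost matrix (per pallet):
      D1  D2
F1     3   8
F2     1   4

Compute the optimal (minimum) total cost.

250

An optimal shipping plan:
  F1 to D1: 30 × 3 = 90
  F1 to D2: 10 × 8 = 80
  F2 to D2: 20 × 4 = 80
Total = 90 + 80 + 80 = 250.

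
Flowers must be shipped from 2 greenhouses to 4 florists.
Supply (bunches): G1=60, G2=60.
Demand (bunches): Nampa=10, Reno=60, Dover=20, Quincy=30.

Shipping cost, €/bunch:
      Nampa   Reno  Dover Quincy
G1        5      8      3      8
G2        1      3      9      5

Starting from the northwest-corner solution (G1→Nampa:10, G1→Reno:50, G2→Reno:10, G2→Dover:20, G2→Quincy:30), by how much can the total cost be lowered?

280

Current plan cost = 10·5 + 50·8 + 10·3 + 20·9 + 30·5 = €810.
Optimal plan:
  G1->Nampa: 10 × €5 = €50
  G1->Dover: 20 × €3 = €60
  G1->Quincy: 30 × €8 = €240
  G2->Reno: 60 × €3 = €180
Optimal cost = €530.
Saving = 810 − 530 = €280.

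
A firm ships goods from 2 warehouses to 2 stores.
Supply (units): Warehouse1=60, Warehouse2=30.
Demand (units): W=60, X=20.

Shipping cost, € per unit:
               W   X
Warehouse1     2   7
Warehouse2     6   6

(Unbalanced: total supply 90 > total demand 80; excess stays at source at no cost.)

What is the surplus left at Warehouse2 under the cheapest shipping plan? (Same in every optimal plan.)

10

An optimal plan:
  Warehouse1→W: 60 × €2 = €120
  Warehouse2→X: 20 × €6 = €120
Total cost = €240.
Warehouse2 ships 20 of its 30, leaving 10.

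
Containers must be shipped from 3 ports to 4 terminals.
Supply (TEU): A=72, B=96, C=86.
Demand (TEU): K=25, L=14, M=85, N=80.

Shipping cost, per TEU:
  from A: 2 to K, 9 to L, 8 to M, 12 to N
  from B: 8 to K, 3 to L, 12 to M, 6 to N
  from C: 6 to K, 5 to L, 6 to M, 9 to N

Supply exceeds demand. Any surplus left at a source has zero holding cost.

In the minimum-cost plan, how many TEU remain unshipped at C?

An optimal plan:
  A–K: 25 TEU
  B–L: 14 TEU
  B–N: 80 TEU
  C–M: 85 TEU
Total cost = 1082.
C ships 85 of its 86, leaving 1.

1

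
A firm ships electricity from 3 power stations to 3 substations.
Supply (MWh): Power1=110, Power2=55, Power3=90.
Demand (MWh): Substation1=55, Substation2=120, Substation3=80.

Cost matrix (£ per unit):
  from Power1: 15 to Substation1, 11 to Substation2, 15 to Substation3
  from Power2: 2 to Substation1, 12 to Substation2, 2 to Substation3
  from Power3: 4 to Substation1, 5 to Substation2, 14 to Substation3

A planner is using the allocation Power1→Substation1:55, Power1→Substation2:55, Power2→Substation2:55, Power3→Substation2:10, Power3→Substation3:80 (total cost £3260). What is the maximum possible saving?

1445

Current plan cost = 55·15 + 55·11 + 55·12 + 10·5 + 80·14 = £3260.
Optimal plan:
  Power1–Substation2: 85 MWh
  Power1–Substation3: 25 MWh
  Power2–Substation3: 55 MWh
  Power3–Substation1: 55 MWh
  Power3–Substation2: 35 MWh
Optimal cost = £1815.
Saving = 3260 − 1815 = £1445.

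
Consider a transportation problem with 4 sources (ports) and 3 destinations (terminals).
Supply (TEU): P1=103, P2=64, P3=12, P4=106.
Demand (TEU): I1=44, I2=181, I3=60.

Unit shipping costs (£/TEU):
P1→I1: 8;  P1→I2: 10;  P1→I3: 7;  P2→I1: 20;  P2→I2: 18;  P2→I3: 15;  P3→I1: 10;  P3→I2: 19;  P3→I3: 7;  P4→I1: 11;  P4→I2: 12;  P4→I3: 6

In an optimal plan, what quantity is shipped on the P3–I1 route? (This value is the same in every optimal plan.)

The minimum-cost plan:
  P1 to I1: 32 × £8 = £256
  P1 to I2: 71 × £10 = £710
  P2 to I2: 64 × £18 = £1152
  P3 to I1: 12 × £10 = £120
  P4 to I2: 46 × £12 = £552
  P4 to I3: 60 × £6 = £360
Total cost = £3150.
So P3→I1 carries 12 TEU.

12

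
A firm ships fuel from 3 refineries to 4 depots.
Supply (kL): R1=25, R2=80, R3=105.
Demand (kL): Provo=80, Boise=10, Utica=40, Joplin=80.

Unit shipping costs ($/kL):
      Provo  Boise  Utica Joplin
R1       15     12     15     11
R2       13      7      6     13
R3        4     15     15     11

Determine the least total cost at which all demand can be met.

One minimum-cost allocation:
  R1→Joplin: 25 × $11 = $275
  R2→Boise: 10 × $7 = $70
  R2→Utica: 40 × $6 = $240
  R2→Joplin: 30 × $13 = $390
  R3→Provo: 80 × $4 = $320
  R3→Joplin: 25 × $11 = $275
Total = 275 + 70 + 240 + 390 + 320 + 275 = $1570.

1570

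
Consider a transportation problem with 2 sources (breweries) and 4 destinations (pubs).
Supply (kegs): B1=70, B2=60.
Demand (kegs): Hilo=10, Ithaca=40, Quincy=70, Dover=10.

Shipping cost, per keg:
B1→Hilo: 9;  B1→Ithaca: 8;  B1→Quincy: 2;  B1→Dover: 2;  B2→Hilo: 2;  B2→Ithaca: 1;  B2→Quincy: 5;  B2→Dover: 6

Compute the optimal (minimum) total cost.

250

A cheapest plan:
  B1->Quincy: 60 × 2 = 120
  B1->Dover: 10 × 2 = 20
  B2->Hilo: 10 × 2 = 20
  B2->Ithaca: 40 × 1 = 40
  B2->Quincy: 10 × 5 = 50
Total = 120 + 20 + 20 + 40 + 50 = 250.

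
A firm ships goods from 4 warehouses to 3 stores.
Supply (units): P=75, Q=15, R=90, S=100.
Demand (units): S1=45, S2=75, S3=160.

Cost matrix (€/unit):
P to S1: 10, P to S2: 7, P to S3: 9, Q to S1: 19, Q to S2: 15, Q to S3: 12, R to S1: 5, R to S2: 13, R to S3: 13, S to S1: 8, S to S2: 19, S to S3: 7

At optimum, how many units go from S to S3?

100

Solving gives:
  P→S2: 75 units
  Q→S3: 15 units
  R→S1: 45 units
  R→S3: 45 units
  S→S3: 100 units
Total cost = €2215.
So S→S3 carries 100 units.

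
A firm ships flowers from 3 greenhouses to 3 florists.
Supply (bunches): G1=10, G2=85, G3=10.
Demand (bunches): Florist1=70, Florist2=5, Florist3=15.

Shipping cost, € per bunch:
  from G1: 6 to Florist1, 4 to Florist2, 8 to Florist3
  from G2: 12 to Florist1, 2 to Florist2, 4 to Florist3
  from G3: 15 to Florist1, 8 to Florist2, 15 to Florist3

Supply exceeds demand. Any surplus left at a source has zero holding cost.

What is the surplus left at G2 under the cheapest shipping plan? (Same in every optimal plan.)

Minimum-cost shipments:
  G1->Florist1: 10 × €6 = €60
  G2->Florist1: 60 × €12 = €720
  G2->Florist2: 5 × €2 = €10
  G2->Florist3: 15 × €4 = €60
Total cost = €850.
G2 ships 80 of its 85, leaving 5.

5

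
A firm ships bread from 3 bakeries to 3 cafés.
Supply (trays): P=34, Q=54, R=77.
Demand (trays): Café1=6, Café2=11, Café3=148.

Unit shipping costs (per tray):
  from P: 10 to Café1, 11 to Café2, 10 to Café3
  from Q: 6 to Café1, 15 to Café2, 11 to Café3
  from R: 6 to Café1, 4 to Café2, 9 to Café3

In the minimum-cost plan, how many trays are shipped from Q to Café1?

The minimum-cost plan:
  P->Café3: 34 × 10 = 340
  Q->Café1: 6 × 6 = 36
  Q->Café3: 48 × 11 = 528
  R->Café2: 11 × 4 = 44
  R->Café3: 66 × 9 = 594
Total cost = 1542.
So Q→Café1 carries 6 trays.

6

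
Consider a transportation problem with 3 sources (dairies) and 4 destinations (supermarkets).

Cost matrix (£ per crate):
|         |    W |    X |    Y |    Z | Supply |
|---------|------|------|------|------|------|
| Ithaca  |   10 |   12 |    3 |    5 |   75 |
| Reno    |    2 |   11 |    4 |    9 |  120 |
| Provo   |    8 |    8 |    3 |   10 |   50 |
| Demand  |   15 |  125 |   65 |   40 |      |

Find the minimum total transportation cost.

Optimal allocation:
  Ithaca→Y: 35 crates
  Ithaca→Z: 40 crates
  Reno→W: 15 crates
  Reno→X: 75 crates
  Reno→Y: 30 crates
  Provo→X: 50 crates
Total cost = £1680.
(Supply check: Ithaca ships 75; Reno ships 120; Provo ships 50.)

1680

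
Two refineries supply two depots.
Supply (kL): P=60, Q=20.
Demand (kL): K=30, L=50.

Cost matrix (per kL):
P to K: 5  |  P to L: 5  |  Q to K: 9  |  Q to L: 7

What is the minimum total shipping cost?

440

Optimal allocation:
  P→K: 30 × 5 = 150
  P→L: 30 × 5 = 150
  Q→L: 20 × 7 = 140
Total = 150 + 150 + 140 = 440.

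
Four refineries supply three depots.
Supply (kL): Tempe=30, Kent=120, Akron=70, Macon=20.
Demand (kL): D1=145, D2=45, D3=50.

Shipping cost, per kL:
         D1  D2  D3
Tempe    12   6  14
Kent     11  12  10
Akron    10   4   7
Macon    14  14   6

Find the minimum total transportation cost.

An optimal shipping plan:
  Tempe->D2: 30 × 6 = 180
  Kent->D1: 120 × 11 = 1320
  Akron->D1: 25 × 10 = 250
  Akron->D2: 15 × 4 = 60
  Akron->D3: 30 × 7 = 210
  Macon->D3: 20 × 6 = 120
Total = 180 + 1320 + 250 + 60 + 210 + 120 = 2140.

2140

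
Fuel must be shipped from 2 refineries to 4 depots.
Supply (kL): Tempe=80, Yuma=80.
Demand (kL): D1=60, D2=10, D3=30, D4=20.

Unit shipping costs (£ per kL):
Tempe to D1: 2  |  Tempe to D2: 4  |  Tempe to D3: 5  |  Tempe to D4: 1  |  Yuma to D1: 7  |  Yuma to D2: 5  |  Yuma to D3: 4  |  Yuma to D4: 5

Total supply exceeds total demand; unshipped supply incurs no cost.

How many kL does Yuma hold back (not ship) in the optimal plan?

An optimal plan:
  Tempe→D1: 60 × £2 = £120
  Tempe→D4: 20 × £1 = £20
  Yuma→D2: 10 × £5 = £50
  Yuma→D3: 30 × £4 = £120
Total cost = £310.
Yuma ships 40 of its 80, leaving 40.

40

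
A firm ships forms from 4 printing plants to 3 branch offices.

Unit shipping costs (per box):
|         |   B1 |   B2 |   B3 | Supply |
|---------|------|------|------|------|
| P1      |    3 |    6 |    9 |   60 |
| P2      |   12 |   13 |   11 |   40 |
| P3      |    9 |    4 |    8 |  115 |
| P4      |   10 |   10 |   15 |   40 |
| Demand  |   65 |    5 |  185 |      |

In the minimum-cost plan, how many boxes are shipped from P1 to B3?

Solving gives:
  P1->B1: 60 boxes
  P2->B3: 40 boxes
  P3->B3: 115 boxes
  P4->B1: 5 boxes
  P4->B2: 5 boxes
  P4->B3: 30 boxes
Total cost = 2090.
The route P1→B3 is not used.

0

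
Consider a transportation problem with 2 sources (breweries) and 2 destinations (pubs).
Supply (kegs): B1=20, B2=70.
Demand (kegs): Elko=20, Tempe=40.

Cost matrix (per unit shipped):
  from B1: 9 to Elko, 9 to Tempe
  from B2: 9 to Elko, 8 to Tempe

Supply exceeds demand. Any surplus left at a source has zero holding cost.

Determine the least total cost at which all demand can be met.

500

An optimal shipping plan:
  B2–Elko: 20 kegs
  B2–Tempe: 40 kegs
Total cost = 500.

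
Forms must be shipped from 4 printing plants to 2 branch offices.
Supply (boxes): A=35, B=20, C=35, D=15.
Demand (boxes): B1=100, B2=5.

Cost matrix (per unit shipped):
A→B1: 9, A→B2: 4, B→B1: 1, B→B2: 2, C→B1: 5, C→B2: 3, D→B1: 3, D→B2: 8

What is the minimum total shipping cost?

530

A cheapest plan:
  A->B1: 30 boxes
  A->B2: 5 boxes
  B->B1: 20 boxes
  C->B1: 35 boxes
  D->B1: 15 boxes
Total cost = 530.
(Supply check: A ships 35; B ships 20; C ships 35; D ships 15.)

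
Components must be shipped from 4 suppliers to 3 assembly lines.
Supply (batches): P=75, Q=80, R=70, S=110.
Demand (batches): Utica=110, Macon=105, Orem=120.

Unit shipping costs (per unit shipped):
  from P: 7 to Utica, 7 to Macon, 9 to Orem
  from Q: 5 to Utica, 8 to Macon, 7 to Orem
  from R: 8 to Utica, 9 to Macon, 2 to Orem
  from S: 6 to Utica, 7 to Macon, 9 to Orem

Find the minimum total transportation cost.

1855

One minimum-cost allocation:
  P to Macon: 75 × 7 = 525
  Q to Utica: 30 × 5 = 150
  Q to Orem: 50 × 7 = 350
  R to Orem: 70 × 2 = 140
  S to Utica: 80 × 6 = 480
  S to Macon: 30 × 7 = 210
Total = 525 + 150 + 350 + 140 + 480 + 210 = 1855.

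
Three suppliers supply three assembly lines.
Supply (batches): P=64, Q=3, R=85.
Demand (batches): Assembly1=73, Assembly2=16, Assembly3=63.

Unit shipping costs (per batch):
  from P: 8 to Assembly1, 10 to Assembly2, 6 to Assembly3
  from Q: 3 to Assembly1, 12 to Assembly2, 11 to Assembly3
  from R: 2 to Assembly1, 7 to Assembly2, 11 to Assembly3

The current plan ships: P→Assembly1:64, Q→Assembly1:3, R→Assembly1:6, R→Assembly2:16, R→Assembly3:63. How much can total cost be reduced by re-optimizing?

696

Current plan cost = 64·8 + 3·3 + 6·2 + 16·7 + 63·11 = 1338.
Optimal plan:
  P to Assembly2: 1 × 10 = 10
  P to Assembly3: 63 × 6 = 378
  Q to Assembly1: 3 × 3 = 9
  R to Assembly1: 70 × 2 = 140
  R to Assembly2: 15 × 7 = 105
Optimal cost = 642.
Saving = 1338 − 642 = 696.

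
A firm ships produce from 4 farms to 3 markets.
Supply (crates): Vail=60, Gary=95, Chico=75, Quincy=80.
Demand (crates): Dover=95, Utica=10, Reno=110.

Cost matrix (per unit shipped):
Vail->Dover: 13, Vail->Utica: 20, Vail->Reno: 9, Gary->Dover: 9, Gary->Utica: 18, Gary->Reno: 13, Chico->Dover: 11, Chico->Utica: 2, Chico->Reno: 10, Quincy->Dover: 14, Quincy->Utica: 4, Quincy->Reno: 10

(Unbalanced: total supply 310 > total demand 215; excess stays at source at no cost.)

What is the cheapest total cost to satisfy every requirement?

1915

One minimum-cost allocation:
  Vail->Reno: 60 × 9 = 540
  Gary->Dover: 95 × 9 = 855
  Chico->Utica: 10 × 2 = 20
  Chico->Reno: 50 × 10 = 500
Total = 540 + 855 + 20 + 500 = 1915.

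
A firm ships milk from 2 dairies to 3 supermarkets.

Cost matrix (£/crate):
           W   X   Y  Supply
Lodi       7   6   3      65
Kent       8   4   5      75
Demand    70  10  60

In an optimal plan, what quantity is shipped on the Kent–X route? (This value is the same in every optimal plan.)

10

Optimal shipments:
  Lodi to W: 5 × £7 = £35
  Lodi to Y: 60 × £3 = £180
  Kent to W: 65 × £8 = £520
  Kent to X: 10 × £4 = £40
Total cost = £775.
So Kent→X carries 10 crates.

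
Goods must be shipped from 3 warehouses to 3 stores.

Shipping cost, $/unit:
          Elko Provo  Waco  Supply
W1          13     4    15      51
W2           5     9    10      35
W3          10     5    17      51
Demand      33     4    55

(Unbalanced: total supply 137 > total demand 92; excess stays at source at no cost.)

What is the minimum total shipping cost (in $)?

A cheapest plan:
  W1→Provo: 4 × $4 = $16
  W1→Waco: 20 × $15 = $300
  W2→Waco: 35 × $10 = $350
  W3→Elko: 33 × $10 = $330
Total = 16 + 300 + 350 + 330 = $996.
(Supply check: W1 ships 24; W2 ships 35; W3 ships 33.)

996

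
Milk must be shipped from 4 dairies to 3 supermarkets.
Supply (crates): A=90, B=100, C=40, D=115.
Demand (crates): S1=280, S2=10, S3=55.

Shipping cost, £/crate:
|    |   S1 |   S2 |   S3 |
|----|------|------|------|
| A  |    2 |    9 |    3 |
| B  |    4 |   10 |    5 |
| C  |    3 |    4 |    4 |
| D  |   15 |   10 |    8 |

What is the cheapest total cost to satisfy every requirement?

A cheapest plan:
  A to S1: 90 × £2 = £180
  B to S1: 100 × £4 = £400
  C to S1: 40 × £3 = £120
  D to S1: 50 × £15 = £750
  D to S2: 10 × £10 = £100
  D to S3: 55 × £8 = £440
Total = 180 + 400 + 120 + 750 + 100 + 440 = £1990.

1990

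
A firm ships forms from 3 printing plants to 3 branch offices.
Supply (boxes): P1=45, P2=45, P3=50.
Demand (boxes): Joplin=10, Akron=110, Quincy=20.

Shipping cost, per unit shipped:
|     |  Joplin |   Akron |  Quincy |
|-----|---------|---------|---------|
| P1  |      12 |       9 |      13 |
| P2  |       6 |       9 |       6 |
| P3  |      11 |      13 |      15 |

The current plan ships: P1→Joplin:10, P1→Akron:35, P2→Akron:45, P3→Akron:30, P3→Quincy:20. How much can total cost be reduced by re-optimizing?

Current plan cost = 10·12 + 35·9 + 45·9 + 30·13 + 20·15 = 1530.
Optimal plan:
  P1→Akron: 45 × 9 = 405
  P2→Joplin: 10 × 6 = 60
  P2→Akron: 15 × 9 = 135
  P2→Quincy: 20 × 6 = 120
  P3→Akron: 50 × 13 = 650
Optimal cost = 1370.
Saving = 1530 − 1370 = 160.

160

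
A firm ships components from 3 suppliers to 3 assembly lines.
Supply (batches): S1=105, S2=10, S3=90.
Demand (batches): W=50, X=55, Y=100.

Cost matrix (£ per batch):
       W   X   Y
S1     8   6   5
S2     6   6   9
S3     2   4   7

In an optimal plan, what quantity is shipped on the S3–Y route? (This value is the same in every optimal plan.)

Solving gives:
  S1->X: 5 batches
  S1->Y: 100 batches
  S2->X: 10 batches
  S3->W: 50 batches
  S3->X: 40 batches
Total cost = £850.
The route S3→Y is not used.

0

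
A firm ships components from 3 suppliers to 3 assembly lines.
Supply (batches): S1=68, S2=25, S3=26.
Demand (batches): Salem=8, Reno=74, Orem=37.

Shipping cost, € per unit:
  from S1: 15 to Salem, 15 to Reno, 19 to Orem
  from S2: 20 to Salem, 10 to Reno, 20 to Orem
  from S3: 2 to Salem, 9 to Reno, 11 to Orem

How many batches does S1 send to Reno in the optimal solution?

49

The minimum-cost plan:
  S1–Reno: 49 × €15 = €735
  S1–Orem: 19 × €19 = €361
  S2–Reno: 25 × €10 = €250
  S3–Salem: 8 × €2 = €16
  S3–Orem: 18 × €11 = €198
Total cost = €1560.
So S1→Reno carries 49 batches.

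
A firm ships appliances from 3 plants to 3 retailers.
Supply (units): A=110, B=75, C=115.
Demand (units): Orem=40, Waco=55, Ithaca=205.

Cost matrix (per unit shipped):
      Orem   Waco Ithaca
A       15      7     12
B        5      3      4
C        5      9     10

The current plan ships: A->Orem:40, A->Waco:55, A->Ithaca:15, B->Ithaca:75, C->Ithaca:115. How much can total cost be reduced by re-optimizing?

320

Current plan cost = 40·15 + 55·7 + 15·12 + 75·4 + 115·10 = 2615.
Optimal plan:
  A->Waco: 55 × 7 = 385
  A->Ithaca: 55 × 12 = 660
  B->Ithaca: 75 × 4 = 300
  C->Orem: 40 × 5 = 200
  C->Ithaca: 75 × 10 = 750
Optimal cost = 2295.
Saving = 2615 − 2295 = 320.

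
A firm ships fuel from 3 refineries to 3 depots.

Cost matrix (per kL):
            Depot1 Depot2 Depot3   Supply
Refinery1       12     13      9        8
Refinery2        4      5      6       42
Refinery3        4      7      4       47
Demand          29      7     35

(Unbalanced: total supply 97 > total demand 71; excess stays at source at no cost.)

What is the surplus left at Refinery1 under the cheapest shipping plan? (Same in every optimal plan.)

8

An optimal plan:
  Refinery2->Depot1: 29 × 4 = 116
  Refinery2->Depot2: 7 × 5 = 35
  Refinery3->Depot3: 35 × 4 = 140
Total cost = 291.
Refinery1 ships 0 of its 8, leaving 8.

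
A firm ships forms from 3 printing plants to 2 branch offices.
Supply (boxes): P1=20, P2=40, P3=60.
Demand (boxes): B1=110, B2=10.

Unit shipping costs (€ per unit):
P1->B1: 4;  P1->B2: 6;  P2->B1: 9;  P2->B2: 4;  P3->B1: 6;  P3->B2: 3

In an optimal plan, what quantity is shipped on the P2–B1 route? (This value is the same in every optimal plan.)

30

Optimal shipments:
  P1 to B1: 20 × €4 = €80
  P2 to B1: 30 × €9 = €270
  P2 to B2: 10 × €4 = €40
  P3 to B1: 60 × €6 = €360
Total cost = €750.
So P2→B1 carries 30 boxes.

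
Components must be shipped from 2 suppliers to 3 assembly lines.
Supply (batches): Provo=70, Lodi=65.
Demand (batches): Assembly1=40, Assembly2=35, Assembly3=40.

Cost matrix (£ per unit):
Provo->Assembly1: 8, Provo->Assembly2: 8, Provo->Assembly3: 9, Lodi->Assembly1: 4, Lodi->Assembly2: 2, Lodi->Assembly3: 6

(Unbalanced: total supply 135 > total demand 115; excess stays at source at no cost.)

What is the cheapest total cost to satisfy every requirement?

630

An optimal shipping plan:
  Provo->Assembly1: 10 × £8 = £80
  Provo->Assembly3: 40 × £9 = £360
  Lodi->Assembly1: 30 × £4 = £120
  Lodi->Assembly2: 35 × £2 = £70
Total = 80 + 360 + 120 + 70 = £630.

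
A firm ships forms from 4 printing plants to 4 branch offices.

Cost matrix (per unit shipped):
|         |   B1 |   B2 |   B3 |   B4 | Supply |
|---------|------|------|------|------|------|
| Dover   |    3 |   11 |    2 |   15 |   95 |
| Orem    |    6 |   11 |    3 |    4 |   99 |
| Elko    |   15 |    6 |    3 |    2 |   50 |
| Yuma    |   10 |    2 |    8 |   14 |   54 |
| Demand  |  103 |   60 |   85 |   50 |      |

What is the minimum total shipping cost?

844

A cheapest plan:
  Dover to B1: 95 × 3 = 285
  Orem to B1: 8 × 6 = 48
  Orem to B3: 85 × 3 = 255
  Orem to B4: 6 × 4 = 24
  Elko to B2: 6 × 6 = 36
  Elko to B4: 44 × 2 = 88
  Yuma to B2: 54 × 2 = 108
Total = 285 + 48 + 255 + 24 + 36 + 88 + 108 = 844.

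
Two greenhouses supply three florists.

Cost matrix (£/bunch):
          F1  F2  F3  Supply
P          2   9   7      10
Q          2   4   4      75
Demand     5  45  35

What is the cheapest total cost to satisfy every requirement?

345

A cheapest plan:
  P to F1: 5 bunches
  P to F3: 5 bunches
  Q to F2: 45 bunches
  Q to F3: 30 bunches
Total cost = £345.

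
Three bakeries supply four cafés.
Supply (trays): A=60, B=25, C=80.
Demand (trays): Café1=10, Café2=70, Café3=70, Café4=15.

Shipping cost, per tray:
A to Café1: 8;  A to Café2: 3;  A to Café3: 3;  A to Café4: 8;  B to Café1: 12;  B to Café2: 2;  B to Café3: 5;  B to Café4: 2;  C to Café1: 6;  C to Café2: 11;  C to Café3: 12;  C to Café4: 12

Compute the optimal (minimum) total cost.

1070

A cheapest plan:
  A–Café3: 60 × 3 = 180
  B–Café2: 10 × 2 = 20
  B–Café4: 15 × 2 = 30
  C–Café1: 10 × 6 = 60
  C–Café2: 60 × 11 = 660
  C–Café3: 10 × 12 = 120
Total = 180 + 20 + 30 + 60 + 660 + 120 = 1070.
(Supply check: A ships 60; B ships 25; C ships 80.)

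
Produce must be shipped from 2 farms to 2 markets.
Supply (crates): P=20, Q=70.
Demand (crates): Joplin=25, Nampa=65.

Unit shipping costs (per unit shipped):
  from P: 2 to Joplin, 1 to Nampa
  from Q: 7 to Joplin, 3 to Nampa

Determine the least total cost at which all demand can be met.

270

Optimal allocation:
  P–Joplin: 20 × 2 = 40
  Q–Joplin: 5 × 7 = 35
  Q–Nampa: 65 × 3 = 195
Total = 40 + 35 + 195 = 270.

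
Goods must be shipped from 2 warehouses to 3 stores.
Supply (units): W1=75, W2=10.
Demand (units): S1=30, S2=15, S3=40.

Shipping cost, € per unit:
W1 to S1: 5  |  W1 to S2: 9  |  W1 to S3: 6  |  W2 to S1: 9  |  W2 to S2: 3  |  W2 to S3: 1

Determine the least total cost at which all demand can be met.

A cheapest plan:
  W1–S1: 30 × €5 = €150
  W1–S2: 5 × €9 = €45
  W1–S3: 40 × €6 = €240
  W2–S2: 10 × €3 = €30
Total = 150 + 45 + 240 + 30 = €465.
(Supply check: W1 ships 75; W2 ships 10.)

465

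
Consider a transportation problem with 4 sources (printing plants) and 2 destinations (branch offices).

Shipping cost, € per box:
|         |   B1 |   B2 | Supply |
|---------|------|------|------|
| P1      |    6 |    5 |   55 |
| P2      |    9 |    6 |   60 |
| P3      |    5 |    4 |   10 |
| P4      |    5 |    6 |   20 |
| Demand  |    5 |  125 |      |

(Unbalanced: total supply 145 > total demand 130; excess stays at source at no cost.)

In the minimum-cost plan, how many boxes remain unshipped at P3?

0

Minimum-cost shipments:
  P1->B2: 55 boxes
  P2->B2: 60 boxes
  P3->B2: 10 boxes
  P4->B1: 5 boxes
Total cost = €700.
P3 ships 10 of its 10, leaving 0.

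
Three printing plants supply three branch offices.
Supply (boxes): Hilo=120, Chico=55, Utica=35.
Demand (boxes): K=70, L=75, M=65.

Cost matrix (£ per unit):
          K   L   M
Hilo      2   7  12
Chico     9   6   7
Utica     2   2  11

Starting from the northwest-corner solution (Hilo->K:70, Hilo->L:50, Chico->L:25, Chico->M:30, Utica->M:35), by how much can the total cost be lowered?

Current plan cost = 70·2 + 50·7 + 25·6 + 30·7 + 35·11 = £1235.
Optimal plan:
  Hilo–K: 70 × £2 = £140
  Hilo–L: 40 × £7 = £280
  Hilo–M: 10 × £12 = £120
  Chico–M: 55 × £7 = £385
  Utica–L: 35 × £2 = £70
Optimal cost = £995.
Saving = 1235 − 995 = £240.

240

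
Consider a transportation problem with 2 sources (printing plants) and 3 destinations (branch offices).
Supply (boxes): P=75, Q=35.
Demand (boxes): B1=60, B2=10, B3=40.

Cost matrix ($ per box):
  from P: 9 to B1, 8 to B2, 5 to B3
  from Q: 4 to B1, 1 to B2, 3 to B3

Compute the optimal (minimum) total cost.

A cheapest plan:
  P to B1: 35 × $9 = $315
  P to B3: 40 × $5 = $200
  Q to B1: 25 × $4 = $100
  Q to B2: 10 × $1 = $10
Total = 315 + 200 + 100 + 10 = $625.
(Supply check: P ships 75; Q ships 35.)

625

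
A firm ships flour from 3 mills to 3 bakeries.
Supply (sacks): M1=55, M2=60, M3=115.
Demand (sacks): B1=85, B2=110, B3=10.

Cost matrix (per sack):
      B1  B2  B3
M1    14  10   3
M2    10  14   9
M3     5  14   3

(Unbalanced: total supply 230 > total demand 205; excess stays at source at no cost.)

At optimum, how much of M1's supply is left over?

0

Minimum-cost shipments:
  M1–B2: 55 × 10 = 550
  M2–B2: 55 × 14 = 770
  M3–B1: 85 × 5 = 425
  M3–B3: 10 × 3 = 30
Total cost = 1775.
M1 ships 55 of its 55, leaving 0.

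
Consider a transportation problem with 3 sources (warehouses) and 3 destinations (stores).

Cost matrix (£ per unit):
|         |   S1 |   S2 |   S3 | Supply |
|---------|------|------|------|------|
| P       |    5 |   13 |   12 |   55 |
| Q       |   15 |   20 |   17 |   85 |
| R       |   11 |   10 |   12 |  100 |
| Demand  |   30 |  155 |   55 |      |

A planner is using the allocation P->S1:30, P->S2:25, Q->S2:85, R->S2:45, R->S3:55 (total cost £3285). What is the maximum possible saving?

Current plan cost = 30·5 + 25·13 + 85·20 + 45·10 + 55·12 = £3285.
Optimal plan:
  P–S1: 30 × £5 = £150
  P–S2: 25 × £13 = £325
  Q–S2: 30 × £20 = £600
  Q–S3: 55 × £17 = £935
  R–S2: 100 × £10 = £1000
Optimal cost = £3010.
Saving = 3285 − 3010 = £275.

275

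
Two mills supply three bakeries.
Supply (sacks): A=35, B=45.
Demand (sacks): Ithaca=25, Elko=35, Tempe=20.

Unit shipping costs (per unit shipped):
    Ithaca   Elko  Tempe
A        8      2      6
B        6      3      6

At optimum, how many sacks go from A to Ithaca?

Optimal shipments:
  A→Elko: 35 × 2 = 70
  B→Ithaca: 25 × 6 = 150
  B→Tempe: 20 × 6 = 120
Total cost = 340.
The route A→Ithaca is not used.

0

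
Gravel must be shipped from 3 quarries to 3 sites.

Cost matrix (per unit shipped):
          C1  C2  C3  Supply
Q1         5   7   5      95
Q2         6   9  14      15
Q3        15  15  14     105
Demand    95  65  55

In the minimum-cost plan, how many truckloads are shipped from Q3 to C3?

40

Solving gives:
  Q1->C1: 80 × 5 = 400
  Q1->C3: 15 × 5 = 75
  Q2->C1: 15 × 6 = 90
  Q3->C2: 65 × 15 = 975
  Q3->C3: 40 × 14 = 560
Total cost = 2100.
So Q3→C3 carries 40 truckloads.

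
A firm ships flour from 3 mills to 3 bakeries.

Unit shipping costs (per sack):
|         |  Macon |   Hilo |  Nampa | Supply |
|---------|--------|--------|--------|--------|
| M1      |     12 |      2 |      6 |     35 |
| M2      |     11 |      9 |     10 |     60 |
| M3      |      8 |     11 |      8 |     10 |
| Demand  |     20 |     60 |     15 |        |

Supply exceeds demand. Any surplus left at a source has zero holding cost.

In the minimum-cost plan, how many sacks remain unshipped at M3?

Minimum-cost shipments:
  M1->Hilo: 35 sacks
  M2->Macon: 10 sacks
  M2->Hilo: 25 sacks
  M2->Nampa: 15 sacks
  M3->Macon: 10 sacks
Total cost = 635.
M3 ships 10 of its 10, leaving 0.

0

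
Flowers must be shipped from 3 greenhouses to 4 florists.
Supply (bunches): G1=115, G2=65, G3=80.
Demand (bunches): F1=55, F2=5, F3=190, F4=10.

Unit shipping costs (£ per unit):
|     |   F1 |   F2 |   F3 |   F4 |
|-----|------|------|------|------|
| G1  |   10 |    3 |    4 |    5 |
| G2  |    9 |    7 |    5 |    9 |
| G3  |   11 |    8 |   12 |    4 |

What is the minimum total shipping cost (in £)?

1590

Optimal allocation:
  G1 to F3: 115 bunches
  G2 to F3: 65 bunches
  G3 to F1: 55 bunches
  G3 to F2: 5 bunches
  G3 to F3: 10 bunches
  G3 to F4: 10 bunches
Total cost = £1590.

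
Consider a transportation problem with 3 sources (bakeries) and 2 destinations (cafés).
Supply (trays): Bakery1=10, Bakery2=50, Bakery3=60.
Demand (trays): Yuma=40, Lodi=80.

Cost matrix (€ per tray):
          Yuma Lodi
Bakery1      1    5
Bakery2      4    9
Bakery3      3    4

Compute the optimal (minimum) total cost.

540

An optimal shipping plan:
  Bakery1→Lodi: 10 × €5 = €50
  Bakery2→Yuma: 40 × €4 = €160
  Bakery2→Lodi: 10 × €9 = €90
  Bakery3→Lodi: 60 × €4 = €240
Total = 50 + 160 + 90 + 240 = €540.
(Supply check: Bakery1 ships 10; Bakery2 ships 50; Bakery3 ships 60.)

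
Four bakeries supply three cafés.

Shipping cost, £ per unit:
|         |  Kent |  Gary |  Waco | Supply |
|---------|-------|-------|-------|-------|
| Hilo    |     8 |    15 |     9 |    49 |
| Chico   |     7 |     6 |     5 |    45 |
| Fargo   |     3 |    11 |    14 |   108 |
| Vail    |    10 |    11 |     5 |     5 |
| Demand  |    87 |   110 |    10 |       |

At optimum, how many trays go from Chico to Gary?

45

The minimum-cost plan:
  Hilo→Gary: 44 × £15 = £660
  Hilo→Waco: 5 × £9 = £45
  Chico→Gary: 45 × £6 = £270
  Fargo→Kent: 87 × £3 = £261
  Fargo→Gary: 21 × £11 = £231
  Vail→Waco: 5 × £5 = £25
Total cost = £1492.
So Chico→Gary carries 45 trays.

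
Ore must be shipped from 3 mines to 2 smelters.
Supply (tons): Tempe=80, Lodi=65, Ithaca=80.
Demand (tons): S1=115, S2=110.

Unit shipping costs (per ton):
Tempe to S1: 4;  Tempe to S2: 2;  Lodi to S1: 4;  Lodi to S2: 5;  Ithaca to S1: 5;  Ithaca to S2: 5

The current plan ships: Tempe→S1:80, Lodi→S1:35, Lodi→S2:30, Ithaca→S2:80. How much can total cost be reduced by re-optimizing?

Current plan cost = 80·4 + 35·4 + 30·5 + 80·5 = 1010.
Optimal plan:
  Tempe–S2: 80 × 2 = 160
  Lodi–S1: 65 × 4 = 260
  Ithaca–S1: 50 × 5 = 250
  Ithaca–S2: 30 × 5 = 150
Optimal cost = 820.
Saving = 1010 − 820 = 190.

190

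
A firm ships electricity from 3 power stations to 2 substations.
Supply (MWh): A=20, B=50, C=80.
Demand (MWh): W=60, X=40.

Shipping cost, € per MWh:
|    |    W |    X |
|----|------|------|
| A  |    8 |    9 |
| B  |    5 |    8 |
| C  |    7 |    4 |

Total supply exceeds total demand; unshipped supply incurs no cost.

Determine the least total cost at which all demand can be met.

480

One minimum-cost allocation:
  B→W: 50 × €5 = €250
  C→W: 10 × €7 = €70
  C→X: 40 × €4 = €160
Total = 250 + 70 + 160 = €480.
(Supply check: A ships 0; B ships 50; C ships 50.)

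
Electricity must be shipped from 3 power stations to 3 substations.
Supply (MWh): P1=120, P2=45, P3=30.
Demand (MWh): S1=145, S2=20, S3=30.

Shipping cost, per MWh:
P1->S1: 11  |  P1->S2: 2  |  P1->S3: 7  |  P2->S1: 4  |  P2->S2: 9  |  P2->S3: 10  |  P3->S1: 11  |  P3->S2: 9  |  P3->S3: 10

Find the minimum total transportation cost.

1530

A cheapest plan:
  P1–S1: 70 MWh
  P1–S2: 20 MWh
  P1–S3: 30 MWh
  P2–S1: 45 MWh
  P3–S1: 30 MWh
Total cost = 1530.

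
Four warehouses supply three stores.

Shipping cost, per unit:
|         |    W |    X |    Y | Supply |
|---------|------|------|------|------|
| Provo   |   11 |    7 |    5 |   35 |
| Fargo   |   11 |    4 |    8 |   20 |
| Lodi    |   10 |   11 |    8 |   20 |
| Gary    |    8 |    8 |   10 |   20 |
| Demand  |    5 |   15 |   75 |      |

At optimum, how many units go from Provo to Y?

The minimum-cost plan:
  Provo→Y: 35 × 5 = 175
  Fargo→X: 15 × 4 = 60
  Fargo→Y: 5 × 8 = 40
  Lodi→Y: 20 × 8 = 160
  Gary→W: 5 × 8 = 40
  Gary→Y: 15 × 10 = 150
Total cost = 625.
So Provo→Y carries 35 units.

35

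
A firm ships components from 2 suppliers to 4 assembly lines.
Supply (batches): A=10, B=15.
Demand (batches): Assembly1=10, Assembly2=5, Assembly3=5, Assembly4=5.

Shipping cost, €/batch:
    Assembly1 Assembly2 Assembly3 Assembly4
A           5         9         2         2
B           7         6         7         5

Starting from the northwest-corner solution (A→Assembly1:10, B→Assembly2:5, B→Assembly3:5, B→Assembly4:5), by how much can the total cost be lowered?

20

Current plan cost = 10·5 + 5·6 + 5·7 + 5·5 = €140.
Optimal plan:
  A to Assembly3: 5 × €2 = €10
  A to Assembly4: 5 × €2 = €10
  B to Assembly1: 10 × €7 = €70
  B to Assembly2: 5 × €6 = €30
Optimal cost = €120.
Saving = 140 − 120 = €20.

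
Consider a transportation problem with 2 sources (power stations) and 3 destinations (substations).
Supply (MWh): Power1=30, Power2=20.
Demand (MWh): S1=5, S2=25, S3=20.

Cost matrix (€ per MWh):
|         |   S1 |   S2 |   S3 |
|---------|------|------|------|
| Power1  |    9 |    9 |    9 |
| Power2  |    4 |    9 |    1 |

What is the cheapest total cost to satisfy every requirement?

290

A cheapest plan:
  Power1->S1: 5 × €9 = €45
  Power1->S2: 25 × €9 = €225
  Power2->S3: 20 × €1 = €20
Total = 45 + 225 + 20 = €290.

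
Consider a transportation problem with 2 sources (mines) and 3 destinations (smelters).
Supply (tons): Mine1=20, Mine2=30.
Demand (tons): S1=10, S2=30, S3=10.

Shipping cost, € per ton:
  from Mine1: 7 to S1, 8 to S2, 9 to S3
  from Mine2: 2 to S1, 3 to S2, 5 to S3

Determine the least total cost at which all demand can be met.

Optimal allocation:
  Mine1→S1: 10 tons
  Mine1→S3: 10 tons
  Mine2→S2: 30 tons
Total cost = €250.

250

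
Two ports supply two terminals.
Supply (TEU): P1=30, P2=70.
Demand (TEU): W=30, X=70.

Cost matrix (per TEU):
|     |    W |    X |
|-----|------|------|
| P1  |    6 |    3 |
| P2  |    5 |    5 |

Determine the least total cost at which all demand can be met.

An optimal shipping plan:
  P1 to X: 30 × 3 = 90
  P2 to W: 30 × 5 = 150
  P2 to X: 40 × 5 = 200
Total = 90 + 150 + 200 = 440.

440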